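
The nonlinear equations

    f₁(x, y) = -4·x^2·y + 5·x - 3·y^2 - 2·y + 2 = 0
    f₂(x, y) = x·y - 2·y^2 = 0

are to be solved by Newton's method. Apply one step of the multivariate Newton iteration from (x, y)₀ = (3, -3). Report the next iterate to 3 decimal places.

At (3, -3): F = (104.000, -27.000).
Jacobian J = [[-8·x·y + 5, -4·x^2 - 6·y - 2], [y, x - 4·y]].
At the point, J = [[77.000, -20.000], [-3.000, 15.000]] (det J = 1095.000).
Solving J·Δ = −F gives Δ = (-0.932, 1.614).
Then the next iterate is (x, y)₁ = (2.068, -1.386).

(2.068, -1.386)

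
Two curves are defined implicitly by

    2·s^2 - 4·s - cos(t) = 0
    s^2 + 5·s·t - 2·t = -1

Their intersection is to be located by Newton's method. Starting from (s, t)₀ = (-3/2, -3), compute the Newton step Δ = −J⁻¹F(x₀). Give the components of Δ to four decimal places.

At (-3/2, -3): F = (11.489992, 31.7500).
Jacobian J = [[4·s - 4, sin(t)], [2·s + 5·t, 5·s - 2]].
At the point, J = [[-10.0000, -0.141120], [-18.0000, -9.5000]] (det J = 92.459840).
Solving J·Δ = −F gives Δ = (1.1321, 1.1971).

(1.1321, 1.1971)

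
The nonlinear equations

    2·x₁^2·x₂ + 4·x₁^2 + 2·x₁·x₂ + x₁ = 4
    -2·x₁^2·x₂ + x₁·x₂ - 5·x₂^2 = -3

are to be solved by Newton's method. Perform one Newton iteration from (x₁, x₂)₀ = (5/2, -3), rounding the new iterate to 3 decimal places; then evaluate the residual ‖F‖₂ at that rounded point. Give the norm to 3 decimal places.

7.224

At (5/2, -3): F = (-29.000, -12.000).
Jacobian J = [[4·x₁·x₂ + 8·x₁ + 2·x₂ + 1, 2·x₁^2 + 2·x₁], [-4·x₁·x₂ + x₂, -2·x₁^2 + x₁ - 10·x₂]].
At the point, J = [[-15.000, 17.500], [27.000, 20.000]] (det J = -772.500).
Solving J·Δ = −F gives Δ = (-0.479, 1.247).
Then the next iterate is (x₁, x₂)₁ = (2.021, -1.753).
Re-evaluating at (2.021, -1.753): F = (-7.04691, -1.58781), so ‖F‖₂ = 7.224.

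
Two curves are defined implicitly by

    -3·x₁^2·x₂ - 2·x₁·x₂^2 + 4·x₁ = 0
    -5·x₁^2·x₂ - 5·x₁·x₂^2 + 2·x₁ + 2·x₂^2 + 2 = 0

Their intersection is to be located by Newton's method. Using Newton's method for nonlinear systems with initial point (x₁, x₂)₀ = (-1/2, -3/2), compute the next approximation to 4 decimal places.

At (-1/2, -3/2): F = (1.3750, 13.0000).
Jacobian J = [[-6·x₁·x₂ - 2·x₂^2 + 4, -3·x₁^2 - 4·x₁·x₂], [-10·x₁·x₂ - 5·x₂^2 + 2, -5·x₁^2 - 10·x₁·x₂ + 4·x₂]].
At the point, J = [[-5.0000, -3.7500], [-16.7500, -14.7500]] (det J = 10.9375).
Solving J·Δ = −F gives Δ = (-2.6029, 3.8371).
Then the next iterate is (x₁, x₂)₁ = (-3.1029, 2.3371).

(-3.1029, 2.3371)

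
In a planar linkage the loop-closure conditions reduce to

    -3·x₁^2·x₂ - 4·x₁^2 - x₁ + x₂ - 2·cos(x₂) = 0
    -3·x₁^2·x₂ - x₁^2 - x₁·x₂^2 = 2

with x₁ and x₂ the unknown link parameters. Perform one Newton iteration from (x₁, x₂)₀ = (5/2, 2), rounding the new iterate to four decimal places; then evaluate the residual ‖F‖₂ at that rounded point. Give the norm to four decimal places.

24.2141

At (5/2, 2): F = (-62.167706, -55.7500).
Jacobian J = [[-6·x₁·x₂ - 8·x₁ - 1, -3·x₁^2 + 2·sin(x₂) + 1], [-6·x₁·x₂ - 2·x₁ - x₂^2, -3·x₁^2 - 2·x₁·x₂]].
At the point, J = [[-51.0000, -15.931405], [-39.0000, -28.7500]] (det J = 844.925199).
Solving J·Δ = −F gives Δ = (-1.0642, -0.4956).
Then the next iterate is (x₁, x₂)₁ = (1.4358, 1.5044).
Re-evaluating at (1.4358, 1.5044): F = (-17.614241, -16.615111), so ‖F‖₂ = 24.2141.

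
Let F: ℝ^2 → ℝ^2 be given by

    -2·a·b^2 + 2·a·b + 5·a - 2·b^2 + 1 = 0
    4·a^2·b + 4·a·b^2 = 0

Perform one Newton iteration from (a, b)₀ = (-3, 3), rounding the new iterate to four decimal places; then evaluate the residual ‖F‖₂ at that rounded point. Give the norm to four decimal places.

At (-3, 3): F = (4.0000, 0.0000).
Jacobian J = [[-2·b^2 + 2·b + 5, -4·a·b + 2·a - 4·b], [8·a·b + 4·b^2, 4·a^2 + 8·a·b]].
At the point, J = [[-7.0000, 18.0000], [-36.0000, -36.0000]] (det J = 900.0000).
Solving J·Δ = −F gives Δ = (0.1600, -0.1600).
Then the next iterate is (a, b)₁ = (-2.8400, 2.8400).
Re-evaluating at (-2.8400, 2.8400): F = (0.350208, 0.0000), so ‖F‖₂ = 0.3502.

0.3502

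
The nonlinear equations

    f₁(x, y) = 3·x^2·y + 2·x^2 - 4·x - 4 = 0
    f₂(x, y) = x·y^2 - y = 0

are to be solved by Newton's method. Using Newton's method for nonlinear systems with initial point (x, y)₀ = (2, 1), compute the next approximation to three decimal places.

(1.667, 0.778)

At (2, 1): F = (8.000, 1.000).
Jacobian J = [[6·x·y + 4·x - 4, 3·x^2], [y^2, 2·x·y - 1]].
At the point, J = [[16.000, 12.000], [1.000, 3.000]] (det J = 36.000).
Solving J·Δ = −F gives Δ = (-0.333, -0.222).
Then the next iterate is (x, y)₁ = (1.667, 0.778).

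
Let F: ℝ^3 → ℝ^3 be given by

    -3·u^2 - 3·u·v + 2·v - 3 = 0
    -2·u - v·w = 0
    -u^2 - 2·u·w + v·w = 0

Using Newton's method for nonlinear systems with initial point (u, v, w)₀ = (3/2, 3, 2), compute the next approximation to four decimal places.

At (3/2, 3, 2): F = (-17.2500, -9.0000, -2.2500).
Jacobian J = [[-6·u - 3·v, -3·u + 2, 0], [-2, -w, -v], [-2·u - 2·w, w, -2·u + v]].
At the point, J = [[-18.0000, -2.5000, 0.0000], [-2.0000, -2.0000, -3.0000], [-7.0000, 2.0000, 0.0000]] (det J = -160.5000).
Solving J·Δ = −F gives Δ = (-0.7500, -1.5000, -1.5000).
Then the next iterate is (u, v, w)₁ = (0.7500, 1.5000, 0.5000).

(0.7500, 1.5000, 0.5000)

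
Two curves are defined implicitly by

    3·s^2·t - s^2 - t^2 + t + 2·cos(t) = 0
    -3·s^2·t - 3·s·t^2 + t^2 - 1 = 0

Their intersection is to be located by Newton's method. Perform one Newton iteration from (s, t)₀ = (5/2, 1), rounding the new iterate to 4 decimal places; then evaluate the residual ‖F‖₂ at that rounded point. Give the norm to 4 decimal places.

At (5/2, 1): F = (13.580605, -26.2500).
Jacobian J = [[6·s·t - 2·s, 3·s^2 - 2·t - 2·sin(t) + 1], [-6·s·t - 3·t^2, -3·s^2 - 6·s·t + 2·t]].
At the point, J = [[10.0000, 16.067058], [-18.0000, -31.7500]] (det J = -28.292955).
Solving J·Δ = −F gives Δ = (-0.3331, -0.6379).
Then the next iterate is (s, t)₁ = (2.1669, 0.3621).
Re-evaluating at (2.1669, 0.3621): F = (2.506511, -6.821905), so ‖F‖₂ = 7.2678.

7.2678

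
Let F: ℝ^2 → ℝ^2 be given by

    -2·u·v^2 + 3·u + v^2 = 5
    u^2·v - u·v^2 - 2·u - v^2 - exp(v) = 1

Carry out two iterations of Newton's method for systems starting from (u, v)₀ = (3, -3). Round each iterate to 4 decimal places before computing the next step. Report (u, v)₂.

At (3, -3): F = (-41.0000, -70.049787).
Jacobian J = [[-2·v^2 + 3, -4·u·v + 2·v], [2·u·v - v^2 - 2, u^2 - 2·u·v - 2·v - exp(v)]].
At the point, J = [[-15.0000, 30.0000], [-29.0000, 32.950213]] (det J = 375.746806).
Solving J·Δ = −F gives Δ = (-1.9974, 0.3679).
Then the next iterate is (u, v)₁ = (1.0026, -2.6321).
Round to (1.0026, -2.6321) and repeat: F = (-8.956176, -19.596845), J = [[-10.855901, 5.291574], [-14.205837, 11.475366]].
Δ = (0.0187, 1.7309), so (u, v)₂ = (1.0213, -0.9012).

(1.0213, -0.9012)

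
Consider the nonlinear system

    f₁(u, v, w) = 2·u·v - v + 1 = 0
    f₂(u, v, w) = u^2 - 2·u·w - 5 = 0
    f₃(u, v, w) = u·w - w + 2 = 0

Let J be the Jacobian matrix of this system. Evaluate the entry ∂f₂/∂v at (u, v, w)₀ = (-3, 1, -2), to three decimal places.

0.000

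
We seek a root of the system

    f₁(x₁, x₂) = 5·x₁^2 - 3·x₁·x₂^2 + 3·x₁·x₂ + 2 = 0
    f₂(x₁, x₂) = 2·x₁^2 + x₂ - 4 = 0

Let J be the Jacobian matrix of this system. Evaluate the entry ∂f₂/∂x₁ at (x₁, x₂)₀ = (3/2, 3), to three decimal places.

6.000

∂f₂/∂x₁ = 4·x₁.
At (3/2, 3) this is 6.000.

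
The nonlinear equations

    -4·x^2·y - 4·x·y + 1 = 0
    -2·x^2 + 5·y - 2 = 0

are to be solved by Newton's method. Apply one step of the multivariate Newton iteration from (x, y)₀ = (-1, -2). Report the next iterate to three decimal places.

(-0.875, 0.700)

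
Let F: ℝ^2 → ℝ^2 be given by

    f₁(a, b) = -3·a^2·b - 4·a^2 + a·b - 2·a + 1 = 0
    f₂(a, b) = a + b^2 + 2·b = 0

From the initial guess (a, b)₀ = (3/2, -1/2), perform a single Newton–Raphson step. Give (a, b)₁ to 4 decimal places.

(0.5658, -0.3158)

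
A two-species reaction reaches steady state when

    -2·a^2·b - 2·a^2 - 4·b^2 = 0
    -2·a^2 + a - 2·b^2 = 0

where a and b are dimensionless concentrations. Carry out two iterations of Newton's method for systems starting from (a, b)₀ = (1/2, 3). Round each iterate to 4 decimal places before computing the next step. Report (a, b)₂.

(0.0810, 0.7844)

At (1/2, 3): F = (-38.0000, -18.0000).
Jacobian J = [[-4·a·b - 4·a, -2·a^2 - 8·b], [-4·a + 1, -4·b]].
At the point, J = [[-8.0000, -24.5000], [-1.0000, -12.0000]] (det J = 71.5000).
Solving J·Δ = −F gives Δ = (-0.2098, -1.4825).
Then the next iterate is (a, b)₁ = (0.2902, 1.5175).
Round to (0.2902, 1.5175) and repeat: F = (-9.635253, -4.483845), J = [[-2.922314, -12.308432], [-0.1608, -6.0700]].
Δ = (-0.2092, -0.7331), so (a, b)₂ = (0.0810, 0.7844).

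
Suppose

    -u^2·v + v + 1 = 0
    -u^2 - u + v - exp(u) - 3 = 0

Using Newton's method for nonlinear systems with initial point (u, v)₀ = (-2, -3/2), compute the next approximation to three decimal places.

(3.554, -10.774)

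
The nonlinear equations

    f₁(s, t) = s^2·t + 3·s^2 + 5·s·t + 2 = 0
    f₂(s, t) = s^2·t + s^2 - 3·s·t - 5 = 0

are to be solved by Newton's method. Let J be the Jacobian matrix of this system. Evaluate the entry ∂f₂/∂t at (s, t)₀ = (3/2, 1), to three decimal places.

∂f₂/∂t = s^2 - 3·s.
At (3/2, 1) this is -2.250.

-2.250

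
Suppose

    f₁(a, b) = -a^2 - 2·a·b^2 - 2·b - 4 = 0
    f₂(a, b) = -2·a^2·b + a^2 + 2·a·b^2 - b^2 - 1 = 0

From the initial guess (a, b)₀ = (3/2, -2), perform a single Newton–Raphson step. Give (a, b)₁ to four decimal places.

At (3/2, -2): F = (-14.2500, 18.2500).
Jacobian J = [[-2·a - 2·b^2, -4·a·b - 2], [-4·a·b + 2·a + 2·b^2, -2·a^2 + 4·a·b - 2·b]].
At the point, J = [[-11.0000, 10.0000], [23.0000, -12.5000]] (det J = -92.5000).
Solving J·Δ = −F gives Δ = (-0.0473, 1.3730).
Then the next iterate is (a, b)₁ = (1.4527, -0.6270).

(1.4527, -0.6270)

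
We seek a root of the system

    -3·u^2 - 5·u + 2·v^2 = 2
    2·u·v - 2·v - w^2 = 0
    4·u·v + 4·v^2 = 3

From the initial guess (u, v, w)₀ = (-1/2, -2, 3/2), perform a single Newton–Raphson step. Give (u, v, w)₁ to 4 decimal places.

(-0.6250, -1.0000, 1.9167)

At (-1/2, -2, 3/2): F = (7.7500, 3.7500, 17.0000).
Jacobian J = [[-6·u - 5, 4·v, 0], [2·v, 2·u - 2, -2·w], [4·v, 4·u + 8·v, 0]].
At the point, J = [[-2.0000, -8.0000, 0.0000], [-4.0000, -3.0000, -3.0000], [-8.0000, -18.0000, 0.0000]] (det J = -84.0000).
Solving J·Δ = −F gives Δ = (-0.1250, 1.0000, 0.4167).
Then the next iterate is (u, v, w)₁ = (-0.6250, -1.0000, 1.9167).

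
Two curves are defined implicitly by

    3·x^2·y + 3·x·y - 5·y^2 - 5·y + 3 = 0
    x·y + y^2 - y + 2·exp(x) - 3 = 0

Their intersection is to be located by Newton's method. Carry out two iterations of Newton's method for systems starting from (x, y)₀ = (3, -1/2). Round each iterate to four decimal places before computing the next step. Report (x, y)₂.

(1.2655, -0.4768)

At (3, -1/2): F = (-13.7500, 36.421074).
Jacobian J = [[6·x·y + 3·y, 3·x^2 + 3·x - 10·y - 5], [y + 2·exp(x), x + 2·y - 1]].
At the point, J = [[-10.5000, 36.0000], [39.671074, 1.0000]] (det J = -1438.658658).
Solving J·Δ = −F gives Δ = (-0.9209, 0.1133).
Then the next iterate is (x, y)₁ = (2.0791, -0.3867).
Round to (2.0791, -0.3867) and repeat: F = (-3.240863, 12.726785), J = [[-5.984028, 18.072270], [15.607836, 0.3057]].
Δ = (-0.8136, -0.0901), so (x, y)₂ = (1.2655, -0.4768).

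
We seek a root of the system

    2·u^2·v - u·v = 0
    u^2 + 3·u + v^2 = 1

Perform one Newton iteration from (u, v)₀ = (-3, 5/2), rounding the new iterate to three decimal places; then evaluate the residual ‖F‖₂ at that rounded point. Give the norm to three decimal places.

At (-3, 5/2): F = (52.500, 5.250).
Jacobian J = [[4·u·v - v, 2·u^2 - u], [2·u + 3, 2·v]].
At the point, J = [[-32.500, 21.000], [-3.000, 5.000]] (det J = -99.500).
Solving J·Δ = −F gives Δ = (1.530, -0.132).
Then the next iterate is (u, v)₁ = (-1.470, 2.368).
Re-evaluating at (-1.470, 2.368): F = (13.71498, 2.35832), so ‖F‖₂ = 13.916.

13.916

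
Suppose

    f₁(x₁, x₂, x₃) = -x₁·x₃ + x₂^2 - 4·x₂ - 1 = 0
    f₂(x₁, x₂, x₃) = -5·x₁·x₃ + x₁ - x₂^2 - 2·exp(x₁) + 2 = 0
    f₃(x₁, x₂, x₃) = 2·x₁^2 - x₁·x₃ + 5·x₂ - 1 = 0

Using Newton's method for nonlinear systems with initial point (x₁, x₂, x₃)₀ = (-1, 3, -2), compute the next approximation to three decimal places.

(4.597, 3.796, -8.788)

At (-1, 3, -2): F = (-6.000, -18.73576, 14.000).
Jacobian J = [[-x₃, 2·x₂ - 4, -x₁], [-5·x₃ - 2·exp(x₁) + 1, -2·x₂, -5·x₁], [4·x₁ - x₃, 5, -x₁]].
At the point, J = [[2.000, 2.000, 1.000], [10.26424, -6.000, 5.000], [-2.000, 5.000, 1.000]] (det J = -63.20728).
Solving J·Δ = −F gives Δ = (5.597, 0.796, -6.788).
Then the next iterate is (x₁, x₂, x₃)₁ = (4.597, 3.796, -8.788).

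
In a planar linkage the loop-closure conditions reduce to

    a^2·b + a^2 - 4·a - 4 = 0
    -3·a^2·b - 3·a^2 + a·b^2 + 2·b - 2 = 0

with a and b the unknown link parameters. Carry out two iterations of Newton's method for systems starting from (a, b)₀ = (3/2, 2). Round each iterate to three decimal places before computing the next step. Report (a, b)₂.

(1.410, 3.964)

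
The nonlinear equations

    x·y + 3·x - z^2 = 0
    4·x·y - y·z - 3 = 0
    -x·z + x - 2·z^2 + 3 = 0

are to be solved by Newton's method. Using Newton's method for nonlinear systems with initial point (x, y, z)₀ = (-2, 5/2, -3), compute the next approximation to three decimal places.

(-6.600, -11.279, -0.043)

At (-2, 5/2, -3): F = (-20.000, -15.500, -23.000).
Jacobian J = [[y + 3, x, -2·z], [4·y, 4·x - z, -y], [-z + 1, 0, -x - 4·z]].
At the point, J = [[5.500, -2.000, 6.000], [10.000, -5.000, -2.500], [4.000, 0.000, 14.000]] (det J = 35.000).
Solving J·Δ = −F gives Δ = (-4.600, -13.779, 2.957).
Then the next iterate is (x, y, z)₁ = (-6.600, -11.279, -0.043).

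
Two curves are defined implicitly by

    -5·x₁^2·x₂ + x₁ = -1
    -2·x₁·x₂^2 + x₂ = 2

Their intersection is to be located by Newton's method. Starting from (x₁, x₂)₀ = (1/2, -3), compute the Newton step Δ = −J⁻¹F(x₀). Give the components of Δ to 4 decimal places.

(-0.2151, 1.4469)

At (1/2, -3): F = (5.2500, -14.0000).
Jacobian J = [[-10·x₁·x₂ + 1, -5·x₁^2], [-2·x₂^2, -4·x₁·x₂ + 1]].
At the point, J = [[16.0000, -1.2500], [-18.0000, 7.0000]] (det J = 89.5000).
Solving J·Δ = −F gives Δ = (-0.2151, 1.4469).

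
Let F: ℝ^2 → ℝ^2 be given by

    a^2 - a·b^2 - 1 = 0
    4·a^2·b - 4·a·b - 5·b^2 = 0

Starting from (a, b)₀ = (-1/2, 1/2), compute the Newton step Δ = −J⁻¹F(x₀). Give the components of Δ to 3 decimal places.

(-0.250, 0.625)

At (-1/2, 1/2): F = (-0.625, 0.250).
Jacobian J = [[2·a - b^2, -2·a·b], [8·a·b - 4·b, 4·a^2 - 4·a - 10·b]].
At the point, J = [[-1.250, 0.500], [-4.000, -2.000]] (det J = 4.500).
Solving J·Δ = −F gives Δ = (-0.250, 0.625).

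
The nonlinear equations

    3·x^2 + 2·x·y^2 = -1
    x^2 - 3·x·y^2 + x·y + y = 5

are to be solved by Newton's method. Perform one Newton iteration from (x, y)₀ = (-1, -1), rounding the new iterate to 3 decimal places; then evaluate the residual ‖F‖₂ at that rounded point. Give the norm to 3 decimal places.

0.150

At (-1, -1): F = (2.000, -1.000).
Jacobian J = [[6·x + 2·y^2, 4·x·y], [2·x - 3·y^2 + y, -6·x·y + x + 1]].
At the point, J = [[-4.000, 4.000], [-6.000, -6.000]] (det J = 48.000).
Solving J·Δ = −F gives Δ = (0.167, -0.333).
Then the next iterate is (x, y)₁ = (-0.833, -1.333).
Re-evaluating at (-0.833, -1.333): F = (0.12137, -0.08828), so ‖F‖₂ = 0.150.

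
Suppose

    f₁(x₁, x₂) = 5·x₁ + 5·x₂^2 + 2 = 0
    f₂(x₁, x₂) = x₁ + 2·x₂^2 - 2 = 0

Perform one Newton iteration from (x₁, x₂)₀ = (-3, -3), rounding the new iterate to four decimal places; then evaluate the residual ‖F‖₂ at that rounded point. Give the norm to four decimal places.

6.5160

At (-3, -3): F = (32.0000, 13.0000).
Jacobian J = [[5, 10·x₂], [1, 4·x₂]].
At the point, J = [[5.0000, -30.0000], [1.0000, -12.0000]] (det J = -30.0000).
Solving J·Δ = −F gives Δ = (0.2000, 1.1000).
Then the next iterate is (x₁, x₂)₁ = (-2.8000, -1.9000).
Re-evaluating at (-2.8000, -1.9000): F = (6.0500, 2.4200), so ‖F‖₂ = 6.5160.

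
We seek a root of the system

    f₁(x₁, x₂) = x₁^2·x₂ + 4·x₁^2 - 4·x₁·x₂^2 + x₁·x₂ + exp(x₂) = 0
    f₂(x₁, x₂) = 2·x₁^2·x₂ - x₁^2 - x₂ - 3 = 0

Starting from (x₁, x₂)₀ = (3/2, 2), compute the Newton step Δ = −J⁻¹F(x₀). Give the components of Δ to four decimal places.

(-0.1705, -0.0616)

At (3/2, 2): F = (-0.110944, 1.7500).
Jacobian J = [[2·x₁·x₂ + 8·x₁ - 4·x₂^2 + x₂, x₁^2 - 8·x₁·x₂ + x₁ + exp(x₂)], [4·x₁·x₂ - 2·x₁, 2·x₁^2 - 1]].
At the point, J = [[4.0000, -12.860944], [9.0000, 3.5000]] (det J = 129.748495).
Solving J·Δ = −F gives Δ = (-0.1705, -0.0616).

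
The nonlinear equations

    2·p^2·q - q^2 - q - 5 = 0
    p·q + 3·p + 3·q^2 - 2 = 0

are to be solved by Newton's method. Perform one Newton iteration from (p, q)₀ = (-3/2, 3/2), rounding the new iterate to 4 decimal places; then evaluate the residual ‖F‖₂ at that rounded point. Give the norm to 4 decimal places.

At (-3/2, 3/2): F = (-2.0000, -2.0000).
Jacobian J = [[4·p·q, 2·p^2 - 2·q - 1], [q + 3, p + 6·q]].
At the point, J = [[-9.0000, 0.5000], [4.5000, 7.5000]] (det J = -69.7500).
Solving J·Δ = −F gives Δ = (-0.2007, 0.3871).
Then the next iterate is (p, q)₁ = (-1.7007, 1.8871).
Re-evaluating at (-1.7007, 1.8871): F = (0.468176, 0.371948), so ‖F‖₂ = 0.5979.

0.5979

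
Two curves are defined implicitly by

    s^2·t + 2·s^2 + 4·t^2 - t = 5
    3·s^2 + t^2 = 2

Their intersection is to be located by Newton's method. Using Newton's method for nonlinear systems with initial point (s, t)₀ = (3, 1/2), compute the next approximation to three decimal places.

At (3, 1/2): F = (18.000, 25.250).
Jacobian J = [[2·s·t + 4·s, s^2 + 8·t - 1], [6·s, 2·t]].
At the point, J = [[15.000, 12.000], [18.000, 1.000]] (det J = -201.000).
Solving J·Δ = −F gives Δ = (-1.418, 0.272).
Then the next iterate is (s, t)₁ = (1.582, 0.772).

(1.582, 0.772)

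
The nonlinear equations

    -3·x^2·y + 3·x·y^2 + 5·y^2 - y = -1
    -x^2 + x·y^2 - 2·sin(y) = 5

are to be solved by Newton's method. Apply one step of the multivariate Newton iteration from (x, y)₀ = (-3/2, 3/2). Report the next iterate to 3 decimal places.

(-2.069, -1.862)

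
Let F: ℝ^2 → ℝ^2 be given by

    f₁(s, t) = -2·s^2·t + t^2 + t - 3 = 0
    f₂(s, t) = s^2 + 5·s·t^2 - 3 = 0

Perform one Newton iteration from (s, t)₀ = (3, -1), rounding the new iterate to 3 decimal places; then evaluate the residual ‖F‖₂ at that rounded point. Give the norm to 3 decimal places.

7.044

At (3, -1): F = (15.000, 21.000).
Jacobian J = [[-4·s·t, -2·s^2 + 2·t + 1], [2·s + 5·t^2, 10·s·t]].
At the point, J = [[12.000, -19.000], [11.000, -30.000]] (det J = -151.000).
Solving J·Δ = −F gives Δ = (-0.338, 0.576).
Then the next iterate is (s, t)₁ = (2.662, -0.424).
Re-evaluating at (2.662, -0.424): F = (2.76491, 6.47906), so ‖F‖₂ = 7.044.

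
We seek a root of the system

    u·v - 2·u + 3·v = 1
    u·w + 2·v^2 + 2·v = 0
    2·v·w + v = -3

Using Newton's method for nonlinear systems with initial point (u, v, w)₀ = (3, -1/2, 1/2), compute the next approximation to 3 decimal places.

(-2.667, -1.194, 1.111)

At (3, -1/2, 1/2): F = (-10.000, 1.000, 2.000).
Jacobian J = [[v - 2, u + 3, 0], [w, 4·v + 2, u], [0, 2·w + 1, 2·v]].
At the point, J = [[-2.500, 6.000, 0.000], [0.500, 0.000, 3.000], [0.000, 2.000, -1.000]] (det J = 18.000).
Solving J·Δ = −F gives Δ = (-5.667, -0.694, 0.611).
Then the next iterate is (u, v, w)₁ = (-2.667, -1.194, 1.111).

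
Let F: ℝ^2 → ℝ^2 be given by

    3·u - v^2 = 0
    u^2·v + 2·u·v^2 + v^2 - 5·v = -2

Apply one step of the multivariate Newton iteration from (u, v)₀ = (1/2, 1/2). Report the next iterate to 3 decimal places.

At (1/2, 1/2): F = (1.250, 0.125).
Jacobian J = [[3, -2·v], [2·u·v + 2·v^2, u^2 + 4·u·v + 2·v - 5]].
At the point, J = [[3.000, -1.000], [1.000, -2.750]] (det J = -7.250).
Solving J·Δ = −F gives Δ = (-0.457, -0.121).
Then the next iterate is (u, v)₁ = (0.043, 0.379).

(0.043, 0.379)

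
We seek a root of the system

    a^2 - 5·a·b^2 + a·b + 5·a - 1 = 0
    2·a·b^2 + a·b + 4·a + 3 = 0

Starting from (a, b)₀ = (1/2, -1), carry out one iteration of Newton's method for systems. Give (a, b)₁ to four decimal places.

(-0.5318, -0.7727)

At (1/2, -1): F = (-1.2500, 5.5000).
Jacobian J = [[2·a - 5·b^2 + b + 5, -10·a·b + a], [2·b^2 + b + 4, 4·a·b + a]].
At the point, J = [[0.0000, 5.5000], [5.0000, -1.5000]] (det J = -27.5000).
Solving J·Δ = −F gives Δ = (-1.0318, 0.2273).
Then the next iterate is (a, b)₁ = (-0.5318, -0.7727).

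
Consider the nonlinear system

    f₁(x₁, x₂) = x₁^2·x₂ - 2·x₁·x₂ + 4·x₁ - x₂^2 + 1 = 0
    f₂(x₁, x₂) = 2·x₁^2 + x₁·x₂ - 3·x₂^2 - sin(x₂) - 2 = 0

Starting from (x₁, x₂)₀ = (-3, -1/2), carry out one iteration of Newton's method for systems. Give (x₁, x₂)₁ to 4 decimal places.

(-1.6568, 0.0003)

At (-3, -1/2): F = (-18.7500, 17.229426).
Jacobian J = [[2·x₁·x₂ - 2·x₂ + 4, x₁^2 - 2·x₁ - 2·x₂], [4·x₁ + x₂, x₁ - 6·x₂ - cos(x₂)]].
At the point, J = [[8.0000, 16.0000], [-12.5000, -0.877583]] (det J = 192.979340).
Solving J·Δ = −F gives Δ = (1.3432, 0.5003).
Then the next iterate is (x₁, x₂)₁ = (-1.6568, 0.0003).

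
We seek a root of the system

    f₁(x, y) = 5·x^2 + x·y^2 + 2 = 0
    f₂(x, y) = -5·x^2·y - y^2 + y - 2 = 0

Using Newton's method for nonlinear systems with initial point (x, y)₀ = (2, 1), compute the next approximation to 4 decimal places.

At (2, 1): F = (24.0000, -22.0000).
Jacobian J = [[10·x + y^2, 2·x·y], [-10·x·y, -5·x^2 - 2·y + 1]].
At the point, J = [[21.0000, 4.0000], [-20.0000, -21.0000]] (det J = -361.0000).
Solving J·Δ = −F gives Δ = (-1.1524, 0.0499).
Then the next iterate is (x, y)₁ = (0.8476, 1.0499).

(0.8476, 1.0499)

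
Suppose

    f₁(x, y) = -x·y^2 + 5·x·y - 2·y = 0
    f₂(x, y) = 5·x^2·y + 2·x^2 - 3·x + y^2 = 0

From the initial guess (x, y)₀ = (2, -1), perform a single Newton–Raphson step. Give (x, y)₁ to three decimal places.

At (2, -1): F = (-10.000, -17.000).
Jacobian J = [[-y^2 + 5·y, -2·x·y + 5·x - 2], [10·x·y + 4·x - 3, 5·x^2 + 2·y]].
At the point, J = [[-6.000, 12.000], [-15.000, 18.000]] (det J = 72.000).
Solving J·Δ = −F gives Δ = (-0.333, 0.667).
Then the next iterate is (x, y)₁ = (1.667, -0.333).

(1.667, -0.333)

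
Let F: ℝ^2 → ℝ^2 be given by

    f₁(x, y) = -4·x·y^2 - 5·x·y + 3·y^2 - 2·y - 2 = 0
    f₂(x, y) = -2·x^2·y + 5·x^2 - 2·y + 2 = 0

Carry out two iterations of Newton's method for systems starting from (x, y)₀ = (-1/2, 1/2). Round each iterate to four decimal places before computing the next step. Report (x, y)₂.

At (-1/2, 1/2): F = (-0.5000, 2.0000).
Jacobian J = [[-4·y^2 - 5·y, -8·x·y - 5·x + 6·y - 2], [-4·x·y + 10·x, -2·x^2 - 2]].
At the point, J = [[-3.5000, 5.5000], [-4.0000, -2.5000]] (det J = 30.7500).
Solving J·Δ = −F gives Δ = (0.3171, 0.2927).
Then the next iterate is (x, y)₁ = (-0.1829, 0.7927).
Round to (-0.1829, 0.7927) and repeat: F = (-0.515638, 0.528827), J = [[-6.476993, 4.830579], [-1.249061, -2.066905]].
Δ = (0.0767, 0.2095), so (x, y)₂ = (-0.1062, 1.0022).

(-0.1062, 1.0022)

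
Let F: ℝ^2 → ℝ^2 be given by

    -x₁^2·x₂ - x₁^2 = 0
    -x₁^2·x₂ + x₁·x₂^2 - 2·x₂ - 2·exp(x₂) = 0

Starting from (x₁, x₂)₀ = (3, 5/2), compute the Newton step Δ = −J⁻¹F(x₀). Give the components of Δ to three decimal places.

(-0.984, -1.203)

At (3, 5/2): F = (-31.500, -33.11499).
Jacobian J = [[-2·x₁·x₂ - 2·x₁, -x₁^2], [-2·x₁·x₂ + x₂^2, -x₁^2 + 2·x₁·x₂ - 2·exp(x₂) - 2]].
At the point, J = [[-21.000, -9.000], [-8.750, -20.36499]] (det J = 348.91475).
Solving J·Δ = −F gives Δ = (-0.984, -1.203).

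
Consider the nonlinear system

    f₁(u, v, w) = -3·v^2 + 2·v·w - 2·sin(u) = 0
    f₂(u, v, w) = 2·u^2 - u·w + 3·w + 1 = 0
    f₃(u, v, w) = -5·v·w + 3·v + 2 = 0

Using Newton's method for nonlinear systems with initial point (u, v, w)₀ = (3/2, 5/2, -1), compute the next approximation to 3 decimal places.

(0.719, 1.280, -0.021)

At (3/2, 5/2, -1): F = (-25.74499, 4.000, 22.000).
Jacobian J = [[-2·cos(u), -6·v + 2·w, 2·v], [4·u - w, 0, -u + 3], [0, -5·w + 3, -5·v]].
At the point, J = [[-0.14147, -17.000, 5.000], [7.000, 0.000, 1.500], [0.000, 8.000, -12.500]] (det J = -1205.80231).
Solving J·Δ = −F gives Δ = (-0.781, -1.220, 0.979).
Then the next iterate is (u, v, w)₁ = (0.719, 1.280, -0.021).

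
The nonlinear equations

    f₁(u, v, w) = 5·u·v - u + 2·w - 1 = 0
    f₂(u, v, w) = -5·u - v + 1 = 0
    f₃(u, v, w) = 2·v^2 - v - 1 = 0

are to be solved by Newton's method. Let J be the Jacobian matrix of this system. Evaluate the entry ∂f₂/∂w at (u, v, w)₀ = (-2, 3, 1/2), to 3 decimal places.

0.000

∂f₂/∂w = 0.
At (-2, 3, 1/2) this is 0.000.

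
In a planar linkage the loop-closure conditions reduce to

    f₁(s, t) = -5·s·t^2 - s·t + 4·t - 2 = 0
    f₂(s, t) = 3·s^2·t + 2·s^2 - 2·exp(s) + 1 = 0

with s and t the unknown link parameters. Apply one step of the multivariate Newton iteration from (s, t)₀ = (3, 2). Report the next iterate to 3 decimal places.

(5.399, 0.088)

At (3, 2): F = (-60.000, 32.82893).
Jacobian J = [[-5·t^2 - t, -10·s·t - s + 4], [6·s·t + 4·s - 2·exp(s), 3·s^2]].
At the point, J = [[-22.000, -59.000], [7.82893, 27.000]] (det J = -132.09336).
Solving J·Δ = −F gives Δ = (2.399, -1.912).
Then the next iterate is (s, t)₁ = (5.399, 0.088).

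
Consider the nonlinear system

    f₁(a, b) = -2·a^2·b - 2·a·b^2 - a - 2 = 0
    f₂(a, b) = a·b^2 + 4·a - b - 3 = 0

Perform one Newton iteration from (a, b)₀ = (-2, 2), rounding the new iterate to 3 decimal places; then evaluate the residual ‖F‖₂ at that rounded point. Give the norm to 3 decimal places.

At (-2, 2): F = (0.000, -21.000).
Jacobian J = [[-4·a·b - 2·b^2 - 1, -2·a^2 - 4·a·b], [b^2 + 4, 2·a·b - 1]].
At the point, J = [[7.000, 8.000], [8.000, -9.000]] (det J = -127.000).
Solving J·Δ = −F gives Δ = (1.323, -1.157).
Then the next iterate is (a, b)₁ = (-0.677, 0.843).
Re-evaluating at (-0.677, 0.843): F = (-1.13352, -7.03211), so ‖F‖₂ = 7.123.

7.123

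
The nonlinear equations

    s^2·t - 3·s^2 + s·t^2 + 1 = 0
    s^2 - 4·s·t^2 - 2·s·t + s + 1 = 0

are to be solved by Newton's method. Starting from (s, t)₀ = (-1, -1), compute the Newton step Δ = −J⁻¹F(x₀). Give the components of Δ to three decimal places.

(0.333, 0.333)

At (-1, -1): F = (-4.000, 3.000).
Jacobian J = [[2·s·t - 6·s + t^2, s^2 + 2·s·t], [2·s - 4·t^2 - 2·t + 1, -8·s·t - 2·s]].
At the point, J = [[9.000, 3.000], [-3.000, -6.000]] (det J = -45.000).
Solving J·Δ = −F gives Δ = (0.333, 0.333).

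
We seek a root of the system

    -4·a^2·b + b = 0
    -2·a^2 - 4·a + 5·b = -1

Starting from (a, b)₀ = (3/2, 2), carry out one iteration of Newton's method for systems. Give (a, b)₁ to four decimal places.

(1.1200, 1.1400)

At (3/2, 2): F = (-16.0000, 0.5000).
Jacobian J = [[-8·a·b, -4·a^2 + 1], [-4·a - 4, 5]].
At the point, J = [[-24.0000, -8.0000], [-10.0000, 5.0000]] (det J = -200.0000).
Solving J·Δ = −F gives Δ = (-0.3800, -0.8600).
Then the next iterate is (a, b)₁ = (1.1200, 1.1400).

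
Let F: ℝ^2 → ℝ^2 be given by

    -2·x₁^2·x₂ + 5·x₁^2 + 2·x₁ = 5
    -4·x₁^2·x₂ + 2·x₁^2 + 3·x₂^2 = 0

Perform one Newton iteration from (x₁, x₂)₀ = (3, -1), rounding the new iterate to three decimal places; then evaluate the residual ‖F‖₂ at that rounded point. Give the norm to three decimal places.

22.306

At (3, -1): F = (64.000, 57.000).
Jacobian J = [[-4·x₁·x₂ + 10·x₁ + 2, -2·x₁^2], [-8·x₁·x₂ + 4·x₁, -4·x₁^2 + 6·x₂]].
At the point, J = [[44.000, -18.000], [36.000, -42.000]] (det J = -1200.000).
Solving J·Δ = −F gives Δ = (-1.385, 0.170).
Then the next iterate is (x₁, x₂)₁ = (1.615, -0.830).
Re-evaluating at (1.615, -0.830): F = (15.60078, 15.94246), so ‖F‖₂ = 22.306.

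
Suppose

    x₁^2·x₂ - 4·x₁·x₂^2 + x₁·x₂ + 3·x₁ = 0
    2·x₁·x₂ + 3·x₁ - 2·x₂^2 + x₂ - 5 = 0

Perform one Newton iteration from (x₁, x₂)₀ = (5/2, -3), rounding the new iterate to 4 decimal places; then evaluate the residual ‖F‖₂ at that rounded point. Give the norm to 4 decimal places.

17.9173

At (5/2, -3): F = (-108.7500, -33.5000).
Jacobian J = [[2·x₁·x₂ - 4·x₂^2 + x₂ + 3, x₁^2 - 8·x₁·x₂ + x₁], [2·x₂ + 3, 2·x₁ - 4·x₂ + 1]].
At the point, J = [[-51.0000, 68.7500], [-3.0000, 18.0000]] (det J = -711.7500).
Solving J·Δ = −F gives Δ = (0.4856, 1.9420).
Then the next iterate is (x₁, x₂)₁ = (2.9856, -1.0580).
Re-evaluating at (2.9856, -1.0580): F = (-17.000666, -5.657458), so ‖F‖₂ = 17.9173.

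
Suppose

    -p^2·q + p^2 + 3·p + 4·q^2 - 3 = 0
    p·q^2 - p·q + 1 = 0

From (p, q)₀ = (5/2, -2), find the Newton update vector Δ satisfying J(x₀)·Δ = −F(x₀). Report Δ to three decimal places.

At (5/2, -2): F = (39.250, 16.000).
Jacobian J = [[-2·p·q + 2·p + 3, -p^2 + 8·q], [q^2 - q, 2·p·q - p]].
At the point, J = [[18.000, -22.250], [6.000, -12.500]] (det J = -91.500).
Solving J·Δ = −F gives Δ = (-1.471, 0.574).

(-1.471, 0.574)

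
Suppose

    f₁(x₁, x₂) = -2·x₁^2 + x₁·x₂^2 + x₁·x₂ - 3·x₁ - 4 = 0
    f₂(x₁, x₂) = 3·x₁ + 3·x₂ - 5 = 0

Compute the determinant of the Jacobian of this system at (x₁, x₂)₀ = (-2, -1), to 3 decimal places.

9.000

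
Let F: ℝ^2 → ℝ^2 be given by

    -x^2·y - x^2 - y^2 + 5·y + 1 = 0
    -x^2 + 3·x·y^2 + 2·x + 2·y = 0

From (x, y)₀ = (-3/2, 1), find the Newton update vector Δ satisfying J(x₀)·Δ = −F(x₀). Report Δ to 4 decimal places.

At (-3/2, 1): F = (0.5000, -7.7500).
Jacobian J = [[-2·x·y - 2·x, -x^2 - 2·y + 5], [-2·x + 3·y^2 + 2, 6·x·y + 2]].
At the point, J = [[6.0000, 0.7500], [8.0000, -7.0000]] (det J = -48.0000).
Solving J·Δ = −F gives Δ = (0.0482, -1.0521).

(0.0482, -1.0521)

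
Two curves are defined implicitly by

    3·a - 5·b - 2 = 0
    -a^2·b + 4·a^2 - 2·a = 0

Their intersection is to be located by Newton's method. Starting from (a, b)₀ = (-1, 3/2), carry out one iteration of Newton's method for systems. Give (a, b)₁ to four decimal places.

(-0.0789, -0.4474)

At (-1, 3/2): F = (-12.5000, 4.5000).
Jacobian J = [[3, -5], [-2·a·b + 8·a - 2, -a^2]].
At the point, J = [[3.0000, -5.0000], [-7.0000, -1.0000]] (det J = -38.0000).
Solving J·Δ = −F gives Δ = (0.9211, -1.9474).
Then the next iterate is (a, b)₁ = (-0.0789, -0.4474).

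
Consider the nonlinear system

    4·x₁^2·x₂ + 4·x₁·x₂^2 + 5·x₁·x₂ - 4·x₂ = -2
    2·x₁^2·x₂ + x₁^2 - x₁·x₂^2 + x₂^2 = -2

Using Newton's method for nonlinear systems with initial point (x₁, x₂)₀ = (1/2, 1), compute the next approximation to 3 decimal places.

(0.990, -1.820)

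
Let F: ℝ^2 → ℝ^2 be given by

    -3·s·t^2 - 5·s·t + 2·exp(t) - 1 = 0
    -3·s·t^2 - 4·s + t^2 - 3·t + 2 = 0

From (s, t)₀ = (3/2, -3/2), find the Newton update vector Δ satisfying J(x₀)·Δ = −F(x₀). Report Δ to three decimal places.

At (3/2, -3/2): F = (0.57126, -7.375).
Jacobian J = [[-3·t^2 - 5·t, -6·s·t - 5·s + 2·exp(t)], [-3·t^2 - 4, -6·s·t + 2·t - 3]].
At the point, J = [[0.750, 6.44626], [-10.750, 7.500]] (det J = 74.92230).
Solving J·Δ = −F gives Δ = (-0.692, -0.008).

(-0.692, -0.008)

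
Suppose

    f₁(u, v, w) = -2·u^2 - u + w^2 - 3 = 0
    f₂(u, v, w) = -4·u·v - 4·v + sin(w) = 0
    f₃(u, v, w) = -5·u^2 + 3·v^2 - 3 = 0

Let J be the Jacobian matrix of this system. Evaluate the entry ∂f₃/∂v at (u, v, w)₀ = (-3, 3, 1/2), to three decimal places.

18.000

∂f₃/∂v = 6·v.
At (-3, 3, 1/2) this is 18.000.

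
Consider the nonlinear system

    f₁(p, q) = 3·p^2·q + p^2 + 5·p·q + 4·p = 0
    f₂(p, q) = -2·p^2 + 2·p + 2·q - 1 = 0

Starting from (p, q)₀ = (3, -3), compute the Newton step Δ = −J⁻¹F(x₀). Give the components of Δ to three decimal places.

(-1.947, -0.235)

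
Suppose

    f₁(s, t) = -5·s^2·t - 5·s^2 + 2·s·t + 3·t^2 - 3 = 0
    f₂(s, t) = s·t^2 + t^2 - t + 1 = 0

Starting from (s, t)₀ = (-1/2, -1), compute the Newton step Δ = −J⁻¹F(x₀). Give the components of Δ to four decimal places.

(-1.5204, 0.4898)

At (-1/2, -1): F = (1.0000, 2.5000).
Jacobian J = [[-10·s·t - 10·s + 2·t, -5·s^2 + 2·s + 6·t], [t^2, 2·s·t + 2·t - 1]].
At the point, J = [[-2.0000, -8.2500], [1.0000, -2.0000]] (det J = 12.2500).
Solving J·Δ = −F gives Δ = (-1.5204, 0.4898).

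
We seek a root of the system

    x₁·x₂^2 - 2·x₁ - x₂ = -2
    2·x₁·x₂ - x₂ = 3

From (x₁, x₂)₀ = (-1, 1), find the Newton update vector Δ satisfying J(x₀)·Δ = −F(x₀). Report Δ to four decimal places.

At (-1, 1): F = (2.0000, -6.0000).
Jacobian J = [[x₂^2 - 2, 2·x₁·x₂ - 1], [2·x₂, 2·x₁ - 1]].
At the point, J = [[-1.0000, -3.0000], [2.0000, -3.0000]] (det J = 9.0000).
Solving J·Δ = −F gives Δ = (2.6667, -0.2222).

(2.6667, -0.2222)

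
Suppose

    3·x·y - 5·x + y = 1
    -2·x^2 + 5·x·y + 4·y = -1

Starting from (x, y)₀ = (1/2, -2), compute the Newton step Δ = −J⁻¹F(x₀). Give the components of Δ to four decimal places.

(-0.5783, 0.8554)

At (1/2, -2): F = (-8.5000, -12.5000).
Jacobian J = [[3·y - 5, 3·x + 1], [-4·x + 5·y, 5·x + 4]].
At the point, J = [[-11.0000, 2.5000], [-12.0000, 6.5000]] (det J = -41.5000).
Solving J·Δ = −F gives Δ = (-0.5783, 0.8554).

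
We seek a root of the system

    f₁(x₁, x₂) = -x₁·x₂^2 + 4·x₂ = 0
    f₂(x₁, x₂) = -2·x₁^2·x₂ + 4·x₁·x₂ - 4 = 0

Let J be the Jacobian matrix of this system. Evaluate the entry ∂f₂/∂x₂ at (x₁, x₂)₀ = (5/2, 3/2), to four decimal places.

-2.5000

∂f₂/∂x₂ = -2·x₁^2 + 4·x₁.
At (5/2, 3/2) this is -2.5000.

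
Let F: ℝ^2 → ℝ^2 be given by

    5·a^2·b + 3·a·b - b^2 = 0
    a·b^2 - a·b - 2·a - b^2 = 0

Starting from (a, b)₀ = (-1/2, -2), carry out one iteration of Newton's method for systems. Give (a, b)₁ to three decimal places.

(-0.477, -1.091)

At (-1/2, -2): F = (-3.500, -6.000).
Jacobian J = [[10·a·b + 3·b, 5·a^2 + 3·a - 2·b], [b^2 - b - 2, 2·a·b - a - 2·b]].
At the point, J = [[4.000, 3.750], [4.000, 6.500]] (det J = 11.000).
Solving J·Δ = −F gives Δ = (0.023, 0.909).
Then the next iterate is (a, b)₁ = (-0.477, -1.091).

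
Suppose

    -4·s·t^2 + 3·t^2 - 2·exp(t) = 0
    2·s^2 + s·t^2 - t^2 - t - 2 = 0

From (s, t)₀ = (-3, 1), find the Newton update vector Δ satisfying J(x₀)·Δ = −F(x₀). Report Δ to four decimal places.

At (-3, 1): F = (9.563436, 11.0000).
Jacobian J = [[-4·t^2, -8·s·t + 6·t - 2·exp(t)], [4·s + t^2, 2·s·t - 2·t - 1]].
At the point, J = [[-4.0000, 24.563436], [-11.0000, -9.0000]] (det J = 306.197800).
Solving J·Δ = −F gives Δ = (1.1635, -0.1999).

(1.1635, -0.1999)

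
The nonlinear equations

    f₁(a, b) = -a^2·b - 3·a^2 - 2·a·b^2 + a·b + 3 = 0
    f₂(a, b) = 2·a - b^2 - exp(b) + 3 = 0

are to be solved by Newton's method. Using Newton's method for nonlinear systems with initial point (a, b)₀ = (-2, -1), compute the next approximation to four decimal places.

At (-2, -1): F = (1.0000, -2.367879).
Jacobian J = [[-2·a·b - 6·a - 2·b^2 + b, -a^2 - 4·a·b + a], [2, -2·b - exp(b)]].
At the point, J = [[5.0000, -14.0000], [2.0000, 1.632121]] (det J = 36.160603).
Solving J·Δ = −F gives Δ = (0.8716, 0.3827).
Then the next iterate is (a, b)₁ = (-1.1284, -0.6173).

(-1.1284, -0.6173)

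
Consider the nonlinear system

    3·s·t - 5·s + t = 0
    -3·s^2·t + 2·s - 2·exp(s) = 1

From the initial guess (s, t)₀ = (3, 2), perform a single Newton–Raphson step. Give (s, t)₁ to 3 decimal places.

At (3, 2): F = (5.000, -89.17107).
Jacobian J = [[3·t - 5, 3·s + 1], [-6·s·t - 2·exp(s) + 2, -3·s^2]].
At the point, J = [[1.000, 10.000], [-74.17107, -27.000]] (det J = 714.71074).
Solving J·Δ = −F gives Δ = (-1.059, -0.394).
Then the next iterate is (s, t)₁ = (1.941, 1.606).

(1.941, 1.606)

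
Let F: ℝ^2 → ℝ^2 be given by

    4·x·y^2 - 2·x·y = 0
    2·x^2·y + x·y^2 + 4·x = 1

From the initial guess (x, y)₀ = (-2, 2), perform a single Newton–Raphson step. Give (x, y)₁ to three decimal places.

At (-2, 2): F = (-24.000, -1.000).
Jacobian J = [[4·y^2 - 2·y, 8·x·y - 2·x], [4·x·y + y^2 + 4, 2·x^2 + 2·x·y]].
At the point, J = [[12.000, -28.000], [-8.000, 0.000]] (det J = -224.000).
Solving J·Δ = −F gives Δ = (-0.125, -0.911).
Then the next iterate is (x, y)₁ = (-2.125, 1.089).

(-2.125, 1.089)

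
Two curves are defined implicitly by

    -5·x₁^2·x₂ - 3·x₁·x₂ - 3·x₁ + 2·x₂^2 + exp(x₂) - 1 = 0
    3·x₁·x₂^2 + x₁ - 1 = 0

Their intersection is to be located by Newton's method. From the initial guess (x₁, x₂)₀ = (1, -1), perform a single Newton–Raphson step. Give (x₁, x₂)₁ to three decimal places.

At (1, -1): F = (6.36788, 3.000).
Jacobian J = [[-10·x₁·x₂ - 3·x₂ - 3, -5·x₁^2 - 3·x₁ + 4·x₂ + exp(x₂)], [3·x₂^2 + 1, 6·x₁·x₂]].
At the point, J = [[10.000, -11.63212], [4.000, -6.000]] (det J = -13.47152).
Solving J·Δ = −F gives Δ = (-0.246, 0.336).
Then the next iterate is (x₁, x₂)₁ = (0.754, -0.664).

(0.754, -0.664)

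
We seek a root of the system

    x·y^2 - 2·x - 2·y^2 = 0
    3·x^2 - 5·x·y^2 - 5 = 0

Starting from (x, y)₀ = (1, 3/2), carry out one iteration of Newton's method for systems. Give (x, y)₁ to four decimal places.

(2.2308, 0.1859)

At (1, 3/2): F = (-4.2500, -13.2500).
Jacobian J = [[y^2 - 2, 2·x·y - 4·y], [6·x - 5·y^2, -10·x·y]].
At the point, J = [[0.2500, -3.0000], [-5.2500, -15.0000]] (det J = -19.5000).
Solving J·Δ = −F gives Δ = (1.2308, -1.3141).
Then the next iterate is (x, y)₁ = (2.2308, 0.1859).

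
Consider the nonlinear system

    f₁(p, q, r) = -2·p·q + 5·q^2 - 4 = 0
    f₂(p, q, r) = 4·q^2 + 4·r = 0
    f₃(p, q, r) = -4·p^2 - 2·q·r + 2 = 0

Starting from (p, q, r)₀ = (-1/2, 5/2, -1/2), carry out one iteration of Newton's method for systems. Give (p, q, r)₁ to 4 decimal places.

At (-1/2, 5/2, -1/2): F = (29.7500, 23.0000, 3.5000).
Jacobian J = [[-2·q, -2·p + 10·q, 0], [0, 8·q, 4], [-8·p, -2·r, -2·q]].
At the point, J = [[-5.0000, 26.0000, 0.0000], [0.0000, 20.0000, 4.0000], [4.0000, 1.0000, -5.0000]] (det J = 936.0000).
Solving J·Δ = −F gives Δ = (-0.2778, -1.1976, 0.2382).
Then the next iterate is (p, q, r)₁ = (-0.7778, 1.3024, -0.2618).

(-0.7778, 1.3024, -0.2618)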